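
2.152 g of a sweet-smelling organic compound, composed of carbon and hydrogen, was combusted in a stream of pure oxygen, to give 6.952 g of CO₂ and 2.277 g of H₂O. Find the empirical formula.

mol C = 6.952 g CO₂ ÷ 44.009 g/mol = 0.15797 mol
mol H = 2 × 2.277 g H₂O ÷ 18.015 g/mol = 0.25279 mol
Divide by the smallest (0.15797 mol): C 1.000, H 1.600
Multiplying each by 5 gives whole numbers: C 5.00, H 8.00

C5H8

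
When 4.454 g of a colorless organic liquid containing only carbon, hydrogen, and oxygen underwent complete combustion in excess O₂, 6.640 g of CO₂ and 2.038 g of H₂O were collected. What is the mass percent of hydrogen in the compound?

mol C = 6.640 g CO₂ ÷ 44.009 g/mol = 0.15088 mol
mol H = 2 × 2.038 g H₂O ÷ 18.015 g/mol = 0.22626 mol
mass O = 4.454 − (1.8122 + 0.22807) = 2.4137 g → mol O = 2.4137 ÷ 15.999 = 0.15087 mol
mass % H = 0.22807 g ÷ 4.454 g × 100%

5.12%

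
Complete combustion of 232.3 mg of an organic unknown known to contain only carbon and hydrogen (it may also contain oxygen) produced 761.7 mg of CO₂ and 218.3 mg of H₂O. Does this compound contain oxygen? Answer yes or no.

no

mol C = 0.7617 g CO₂ ÷ 44.009 g/mol = 0.017308 mol
mol H = 2 × 0.2183 g H₂O ÷ 18.015 g/mol = 0.024235 mol
C and H together account for 0.23231 g — essentially the entire 0.2323 g sample — so the compound contains no oxygen.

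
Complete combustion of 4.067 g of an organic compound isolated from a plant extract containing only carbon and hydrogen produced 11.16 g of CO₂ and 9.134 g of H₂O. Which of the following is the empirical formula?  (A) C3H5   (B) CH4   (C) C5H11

mol C = 11.16 g CO₂ ÷ 44.009 g/mol = 0.25358 mol
mol H = 2 × 9.134 g H₂O ÷ 18.015 g/mol = 1.0140 mol
Divide by the smallest (0.25358 mol): C 1.000, H 3.999

(B) CH4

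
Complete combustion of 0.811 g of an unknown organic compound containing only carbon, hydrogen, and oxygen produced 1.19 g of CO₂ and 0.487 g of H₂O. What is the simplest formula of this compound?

CH2O

mol C = 1.19 g CO₂ ÷ 44.009 g/mol = 0.02704 mol
mol H = 2 × 0.487 g H₂O ÷ 18.015 g/mol = 0.05407 mol
mass O = 0.811 − (0.3248 + 0.05450) = 0.4317 g → mol O = 0.4317 ÷ 15.999 = 0.02698 mol
Divide by the smallest (0.02698 mol): C 1.002, H 2.004, O 1.000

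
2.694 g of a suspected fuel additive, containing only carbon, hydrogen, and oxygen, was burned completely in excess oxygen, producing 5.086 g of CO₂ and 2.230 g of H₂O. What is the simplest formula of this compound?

C7H15O4

mol C = 5.086 g CO₂ ÷ 44.009 g/mol = 0.11557 mol
mol H = 2 × 2.230 g H₂O ÷ 18.015 g/mol = 0.24757 mol
mass O = 2.694 − (1.3881 + 0.24955) = 1.0564 g → mol O = 1.0564 ÷ 15.999 = 0.066027 mol
Divide by the smallest (0.066027 mol): C 1.750, H 3.750, O 1.000
Multiplying each by 4 gives whole numbers: C 7.00, H 15.00, O 4.00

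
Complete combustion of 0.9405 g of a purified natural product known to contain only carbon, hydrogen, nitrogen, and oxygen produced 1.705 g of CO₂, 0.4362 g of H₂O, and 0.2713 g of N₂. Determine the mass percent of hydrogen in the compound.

mol C = 1.705 g CO₂ ÷ 44.009 g/mol = 0.038742 mol
mol H = 2 × 0.4362 g H₂O ÷ 18.015 g/mol = 0.048426 mol
mol N = 2 × 0.2713 g N₂ ÷ 28.014 g/mol = 0.019369 mol
mass O = 0.9405 − (0.46533 + 0.048814 + 0.27130) = 0.15506 g → mol O = 0.15506 ÷ 15.999 = 0.0096916 mol
mass % H = 0.048814 g ÷ 0.9405 g × 100%

5.19%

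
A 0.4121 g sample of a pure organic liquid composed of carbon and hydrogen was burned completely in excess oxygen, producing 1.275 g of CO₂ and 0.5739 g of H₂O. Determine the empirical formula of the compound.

mol C = 1.275 g CO₂ ÷ 44.009 g/mol = 0.028971 mol
mol H = 2 × 0.5739 g H₂O ÷ 18.015 g/mol = 0.063714 mol
Divide by the smallest (0.028971 mol): C 1.000, H 2.199
Multiplying each by 5 gives whole numbers: C 5.00, H 11.00

C5H11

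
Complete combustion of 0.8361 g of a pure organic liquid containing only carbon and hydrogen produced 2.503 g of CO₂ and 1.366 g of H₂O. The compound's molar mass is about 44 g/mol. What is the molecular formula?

C3H8

mol C = 2.503 g CO₂ ÷ 44.009 g/mol = 0.056875 mol
mol H = 2 × 1.366 g H₂O ÷ 18.015 g/mol = 0.15165 mol
Divide by the smallest (0.056875 mol): C 1.000, H 2.666
Multiplying each by 3 gives whole numbers: C 3.00, H 8.00
Empirical formula: C3H8
Empirical-formula mass = 44.10 g/mol; 44 ÷ 44.10 ≈ 1, so the molecular formula is C3H8.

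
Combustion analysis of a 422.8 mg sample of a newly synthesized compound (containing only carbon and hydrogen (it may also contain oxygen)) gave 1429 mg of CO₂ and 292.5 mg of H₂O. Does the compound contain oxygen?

no

mol C = 1.429 g CO₂ ÷ 44.009 g/mol = 0.032471 mol
mol H = 2 × 0.2925 g H₂O ÷ 18.015 g/mol = 0.032473 mol
C and H together account for 0.42274 g — essentially the entire 0.4228 g sample — so the compound contains no oxygen.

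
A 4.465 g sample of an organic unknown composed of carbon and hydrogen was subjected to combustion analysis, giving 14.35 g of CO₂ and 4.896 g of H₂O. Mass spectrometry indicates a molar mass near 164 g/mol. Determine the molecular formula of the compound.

C12H20

mol C = 14.35 g CO₂ ÷ 44.009 g/mol = 0.32607 mol
mol H = 2 × 4.896 g H₂O ÷ 18.015 g/mol = 0.54355 mol
Divide by the smallest (0.32607 mol): C 1.000, H 1.667
Multiplying each by 3 gives whole numbers: C 3.00, H 5.00
Empirical formula: C3H5
Empirical-formula mass = 41.07 g/mol; 164 ÷ 41.07 ≈ 4, so the molecular formula is C12H20.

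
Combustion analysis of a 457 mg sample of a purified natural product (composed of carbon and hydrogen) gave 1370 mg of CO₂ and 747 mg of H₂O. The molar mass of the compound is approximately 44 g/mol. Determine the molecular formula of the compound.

C3H8

mol C = 1.37 g CO₂ ÷ 44.009 g/mol = 0.03113 mol
mol H = 2 × 0.747 g H₂O ÷ 18.015 g/mol = 0.08293 mol
Divide by the smallest (0.03113 mol): C 1.000, H 2.664
Multiplying each by 3 gives whole numbers: C 3.00, H 7.99
Empirical formula: C3H8
Empirical-formula mass = 44.10 g/mol; 44 ÷ 44.10 ≈ 1, so the molecular formula is C3H8.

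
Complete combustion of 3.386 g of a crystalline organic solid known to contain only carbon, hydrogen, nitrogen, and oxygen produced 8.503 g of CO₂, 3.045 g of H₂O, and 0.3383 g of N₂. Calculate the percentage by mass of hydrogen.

mol C = 8.503 g CO₂ ÷ 44.009 g/mol = 0.19321 mol
mol H = 2 × 3.045 g H₂O ÷ 18.015 g/mol = 0.33805 mol
mol N = 2 × 0.3383 g N₂ ÷ 28.014 g/mol = 0.024152 mol
mass O = 3.386 − (2.3207 + 0.34076 + 0.33830) = 0.38629 g → mol O = 0.38629 ÷ 15.999 = 0.024145 mol
mass % H = 0.34076 g ÷ 3.386 g × 100%

10.06%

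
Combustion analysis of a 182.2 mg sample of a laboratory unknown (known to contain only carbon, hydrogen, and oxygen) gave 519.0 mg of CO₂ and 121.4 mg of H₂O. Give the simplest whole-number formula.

mol C = 0.5190 g CO₂ ÷ 44.009 g/mol = 0.011793 mol
mol H = 2 × 0.1214 g H₂O ÷ 18.015 g/mol = 0.013478 mol
mass O = 0.1822 − (0.14165 + 0.013585) = 0.026968 g → mol O = 0.026968 ÷ 15.999 = 0.0016856 mol
Divide by the smallest (0.0016856 mol): C 6.996, H 7.996, O 1.000

C7H8O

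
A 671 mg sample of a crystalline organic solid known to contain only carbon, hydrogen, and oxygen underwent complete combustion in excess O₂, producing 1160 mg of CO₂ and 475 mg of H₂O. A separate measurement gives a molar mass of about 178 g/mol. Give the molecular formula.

C7H14O5

mol C = 1.16 g CO₂ ÷ 44.009 g/mol = 0.02636 mol
mol H = 2 × 0.475 g H₂O ÷ 18.015 g/mol = 0.05273 mol
mass O = 0.671 − (0.3166 + 0.05316) = 0.3013 g → mol O = 0.3013 ÷ 15.999 = 0.01883 mol
Divide by the smallest (0.01883 mol): C 1.400, H 2.801, O 1.000
Multiplying each by 5 gives whole numbers: C 7.00, H 14.00, O 5.00
Empirical formula: C7H14O5
Empirical-formula mass = 178.18 g/mol; 178 ÷ 178.18 ≈ 1, so the molecular formula is C7H14O5.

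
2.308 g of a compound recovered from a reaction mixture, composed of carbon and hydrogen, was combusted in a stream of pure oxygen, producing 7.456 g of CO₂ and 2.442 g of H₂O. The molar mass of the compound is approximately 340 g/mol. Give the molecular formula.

mol C = 7.456 g CO₂ ÷ 44.009 g/mol = 0.16942 mol
mol H = 2 × 2.442 g H₂O ÷ 18.015 g/mol = 0.27111 mol
Divide by the smallest (0.16942 mol): C 1.000, H 1.600
Multiplying each by 5 gives whole numbers: C 5.00, H 8.00
Empirical formula: C5H8
Empirical-formula mass = 68.12 g/mol; 340 ÷ 68.12 ≈ 5, so the molecular formula is C25H40.

C25H40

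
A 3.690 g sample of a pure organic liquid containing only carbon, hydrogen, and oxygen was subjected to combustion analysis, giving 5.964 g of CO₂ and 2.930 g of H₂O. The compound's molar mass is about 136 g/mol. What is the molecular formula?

C5H12O4

mol C = 5.964 g CO₂ ÷ 44.009 g/mol = 0.13552 mol
mol H = 2 × 2.930 g H₂O ÷ 18.015 g/mol = 0.32528 mol
mass O = 3.690 − (1.6277 + 0.32789) = 1.7344 g → mol O = 1.7344 ÷ 15.999 = 0.10841 mol
Divide by the smallest (0.10841 mol): C 1.250, H 3.001, O 1.000
Multiplying each by 4 gives whole numbers: C 5.00, H 12.00, O 4.00
Empirical formula: C5H12O4
Empirical-formula mass = 136.15 g/mol; 136 ÷ 136.15 ≈ 1, so the molecular formula is C5H12O4.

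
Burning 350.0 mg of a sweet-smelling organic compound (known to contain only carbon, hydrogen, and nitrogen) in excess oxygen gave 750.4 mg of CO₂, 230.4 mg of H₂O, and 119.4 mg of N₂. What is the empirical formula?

C2H3N

mol C = 0.7504 g CO₂ ÷ 44.009 g/mol = 0.017051 mol
mol H = 2 × 0.2304 g H₂O ÷ 18.015 g/mol = 0.025579 mol
mol N = 2 × 0.1194 g N₂ ÷ 28.014 g/mol = 0.0085243 mol
Divide by the smallest (0.0085243 mol): C 2.000, H 3.001, N 1.000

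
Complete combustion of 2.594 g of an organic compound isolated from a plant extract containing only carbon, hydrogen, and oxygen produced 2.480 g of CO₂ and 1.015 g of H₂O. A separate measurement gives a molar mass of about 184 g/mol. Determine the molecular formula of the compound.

mol C = 2.480 g CO₂ ÷ 44.009 g/mol = 0.056352 mol
mol H = 2 × 1.015 g H₂O ÷ 18.015 g/mol = 0.11268 mol
mass O = 2.594 − (0.67685 + 0.11359) = 1.8036 g → mol O = 1.8036 ÷ 15.999 = 0.11273 mol
Divide by the smallest (0.056352 mol): C 1.000, H 2.000, O 2.000
Empirical formula: CH2O2
Empirical-formula mass = 46.02 g/mol; 184 ÷ 46.02 ≈ 4, so the molecular formula is C4H8O8.

C4H8O8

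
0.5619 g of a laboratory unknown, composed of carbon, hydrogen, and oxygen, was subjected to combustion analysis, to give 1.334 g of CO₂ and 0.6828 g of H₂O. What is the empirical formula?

C4H10O

mol C = 1.334 g CO₂ ÷ 44.009 g/mol = 0.030312 mol
mol H = 2 × 0.6828 g H₂O ÷ 18.015 g/mol = 0.075803 mol
mass O = 0.5619 − (0.36408 + 0.076410) = 0.12141 g → mol O = 0.12141 ÷ 15.999 = 0.0075888 mol
Divide by the smallest (0.0075888 mol): C 3.994, H 9.989, O 1.000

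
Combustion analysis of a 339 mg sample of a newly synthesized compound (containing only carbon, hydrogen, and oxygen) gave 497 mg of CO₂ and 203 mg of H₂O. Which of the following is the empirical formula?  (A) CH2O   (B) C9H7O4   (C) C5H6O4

(A) CH2O

mol C = 0.497 g CO₂ ÷ 44.009 g/mol = 0.01129 mol
mol H = 2 × 0.203 g H₂O ÷ 18.015 g/mol = 0.02254 mol
mass O = 0.339 − (0.1356 + 0.02272) = 0.1806 g → mol O = 0.1806 ÷ 15.999 = 0.01129 mol
Divide by the smallest (0.01129 mol): C 1.000, H 1.996, O 1.000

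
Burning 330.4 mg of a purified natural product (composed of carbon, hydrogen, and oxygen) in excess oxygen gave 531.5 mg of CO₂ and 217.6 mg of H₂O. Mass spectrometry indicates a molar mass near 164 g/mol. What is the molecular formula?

C6H12O5

mol C = 0.5315 g CO₂ ÷ 44.009 g/mol = 0.012077 mol
mol H = 2 × 0.2176 g H₂O ÷ 18.015 g/mol = 0.024158 mol
mass O = 0.3304 − (0.14506 + 0.024351) = 0.16099 g → mol O = 0.16099 ÷ 15.999 = 0.010063 mol
Divide by the smallest (0.010063 mol): C 1.200, H 2.401, O 1.000
Multiplying each by 5 gives whole numbers: C 6.00, H 12.00, O 5.00
Empirical formula: C6H12O5
Empirical-formula mass = 164.16 g/mol; 164 ÷ 164.16 ≈ 1, so the molecular formula is C6H12O5.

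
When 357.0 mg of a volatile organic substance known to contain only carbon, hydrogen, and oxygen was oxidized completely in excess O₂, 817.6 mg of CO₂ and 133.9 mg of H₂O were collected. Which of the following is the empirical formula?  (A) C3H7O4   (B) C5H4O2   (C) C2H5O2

(B) C5H4O2

mol C = 0.8176 g CO₂ ÷ 44.009 g/mol = 0.018578 mol
mol H = 2 × 0.1339 g H₂O ÷ 18.015 g/mol = 0.014865 mol
mass O = 0.3570 − (0.22314 + 0.014984) = 0.11888 g → mol O = 0.11888 ÷ 15.999 = 0.0074302 mol
Divide by the smallest (0.0074302 mol): C 2.500, H 2.001, O 1.000
Multiplying each by 2 gives whole numbers: C 5.00, H 4.00, O 2.00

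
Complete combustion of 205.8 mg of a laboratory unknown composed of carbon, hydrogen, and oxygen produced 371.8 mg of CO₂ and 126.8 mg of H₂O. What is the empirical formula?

C3H5O2

mol C = 0.3718 g CO₂ ÷ 44.009 g/mol = 0.0084483 mol
mol H = 2 × 0.1268 g H₂O ÷ 18.015 g/mol = 0.014077 mol
mass O = 0.2058 − (0.10147 + 0.014190) = 0.090138 g → mol O = 0.090138 ÷ 15.999 = 0.0056340 mol
Divide by the smallest (0.0056340 mol): C 1.500, H 2.499, O 1.000
Multiplying each by 2 gives whole numbers: C 3.00, H 5.00, O 2.00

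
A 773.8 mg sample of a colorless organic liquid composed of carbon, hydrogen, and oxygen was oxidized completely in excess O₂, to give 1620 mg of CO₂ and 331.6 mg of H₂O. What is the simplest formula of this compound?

mol C = 1.620 g CO₂ ÷ 44.009 g/mol = 0.036811 mol
mol H = 2 × 0.3316 g H₂O ÷ 18.015 g/mol = 0.036814 mol
mass O = 0.7738 − (0.44213 + 0.037108) = 0.29456 g → mol O = 0.29456 ÷ 15.999 = 0.018411 mol
Divide by the smallest (0.018411 mol): C 1.999, H 2.000, O 1.000

C2H2O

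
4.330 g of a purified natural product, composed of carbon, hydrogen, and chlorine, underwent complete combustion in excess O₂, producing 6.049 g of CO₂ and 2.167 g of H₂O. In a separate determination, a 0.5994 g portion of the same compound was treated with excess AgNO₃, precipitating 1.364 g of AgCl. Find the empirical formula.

C4H7Cl2

mol C = 6.049 g CO₂ ÷ 44.009 g/mol = 0.13745 mol
mol H = 2 × 2.167 g H₂O ÷ 18.015 g/mol = 0.24058 mol
From the AgCl data: mol Cl per gram of compound = (1.364 ÷ 143.318) ÷ 0.5994 = 0.015878 mol/g, so in the 4.330 g combustion sample mol Cl = 0.068752 mol
Divide by the smallest (0.068752 mol): C 1.999, H 3.499, Cl 1.000
Multiplying each by 2 gives whole numbers: C 4.00, H 7.00, Cl 2.00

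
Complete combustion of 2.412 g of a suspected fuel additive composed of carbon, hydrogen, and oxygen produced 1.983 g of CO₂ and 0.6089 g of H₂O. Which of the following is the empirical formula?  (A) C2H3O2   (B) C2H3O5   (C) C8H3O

(B) C2H3O5

mol C = 1.983 g CO₂ ÷ 44.009 g/mol = 0.045059 mol
mol H = 2 × 0.6089 g H₂O ÷ 18.015 g/mol = 0.067599 mol
mass O = 2.412 − (0.54120 + 0.068140) = 1.8027 g → mol O = 1.8027 ÷ 15.999 = 0.11267 mol
Divide by the smallest (0.045059 mol): C 1.000, H 1.500, O 2.501
Multiplying each by 2 gives whole numbers: C 2.00, H 3.00, O 5.00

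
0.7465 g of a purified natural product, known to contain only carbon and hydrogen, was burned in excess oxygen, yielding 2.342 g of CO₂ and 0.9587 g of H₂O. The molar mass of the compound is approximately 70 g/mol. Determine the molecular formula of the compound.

C5H10

mol C = 2.342 g CO₂ ÷ 44.009 g/mol = 0.053216 mol
mol H = 2 × 0.9587 g H₂O ÷ 18.015 g/mol = 0.10643 mol
Divide by the smallest (0.053216 mol): C 1.000, H 2.000
Empirical formula: CH2
Empirical-formula mass = 14.03 g/mol; 70 ÷ 14.03 ≈ 5, so the molecular formula is C5H10.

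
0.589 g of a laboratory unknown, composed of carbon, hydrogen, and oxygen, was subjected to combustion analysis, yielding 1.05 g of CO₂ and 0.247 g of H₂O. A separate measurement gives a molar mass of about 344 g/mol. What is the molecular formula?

C14H16O10

mol C = 1.05 g CO₂ ÷ 44.009 g/mol = 0.02386 mol
mol H = 2 × 0.247 g H₂O ÷ 18.015 g/mol = 0.02742 mol
mass O = 0.589 − (0.2866 + 0.02764) = 0.2748 g → mol O = 0.2748 ÷ 15.999 = 0.01718 mol
Divide by the smallest (0.01718 mol): C 1.389, H 1.597, O 1.000
Multiplying each by 5 gives whole numbers: C 6.95, H 7.98, O 5.00
Empirical formula: C7H8O5
Empirical-formula mass = 172.14 g/mol; 344 ÷ 172.14 ≈ 2, so the molecular formula is C14H16O10.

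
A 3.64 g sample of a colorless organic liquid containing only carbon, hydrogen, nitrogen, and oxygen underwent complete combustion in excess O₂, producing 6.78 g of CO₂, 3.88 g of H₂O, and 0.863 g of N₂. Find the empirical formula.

mol C = 6.78 g CO₂ ÷ 44.009 g/mol = 0.1541 mol
mol H = 2 × 3.88 g H₂O ÷ 18.015 g/mol = 0.4308 mol
mol N = 2 × 0.863 g N₂ ÷ 28.014 g/mol = 0.06161 mol
mass O = 3.64 − (1.850 + 0.4342 + 0.8630) = 0.4924 g → mol O = 0.4924 ÷ 15.999 = 0.03078 mol
Divide by the smallest (0.03078 mol): C 5.006, H 13.996, N 2.002, O 1.000

C5H14N2O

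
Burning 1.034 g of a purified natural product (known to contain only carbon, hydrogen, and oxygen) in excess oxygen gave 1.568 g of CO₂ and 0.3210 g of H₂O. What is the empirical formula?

mol C = 1.568 g CO₂ ÷ 44.009 g/mol = 0.035629 mol
mol H = 2 × 0.3210 g H₂O ÷ 18.015 g/mol = 0.035637 mol
mass O = 1.034 − (0.42794 + 0.035922) = 0.57014 g → mol O = 0.57014 ÷ 15.999 = 0.035636 mol
Divide by the smallest (0.035629 mol): C 1.000, H 1.000, O 1.000

CHO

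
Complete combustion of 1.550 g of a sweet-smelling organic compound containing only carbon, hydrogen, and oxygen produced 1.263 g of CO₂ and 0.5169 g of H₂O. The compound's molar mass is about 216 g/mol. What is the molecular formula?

C4H8O10

mol C = 1.263 g CO₂ ÷ 44.009 g/mol = 0.028699 mol
mol H = 2 × 0.5169 g H₂O ÷ 18.015 g/mol = 0.057386 mol
mass O = 1.550 − (0.34470 + 0.057845) = 1.1475 g → mol O = 1.1475 ÷ 15.999 = 0.071720 mol
Divide by the smallest (0.028699 mol): C 1.000, H 2.000, O 2.499
Multiplying each by 2 gives whole numbers: C 2.00, H 4.00, O 5.00
Empirical formula: C2H4O5
Empirical-formula mass = 108.05 g/mol; 216 ÷ 108.05 ≈ 2, so the molecular formula is C4H8O10.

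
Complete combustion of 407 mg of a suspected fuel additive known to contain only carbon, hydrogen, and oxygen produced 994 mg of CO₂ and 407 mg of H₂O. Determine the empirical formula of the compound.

C4H8O

mol C = 0.994 g CO₂ ÷ 44.009 g/mol = 0.02259 mol
mol H = 2 × 0.407 g H₂O ÷ 18.015 g/mol = 0.04518 mol
mass O = 0.407 − (0.2713 + 0.04555) = 0.09017 g → mol O = 0.09017 ÷ 15.999 = 0.005636 mol
Divide by the smallest (0.005636 mol): C 4.008, H 8.017, O 1.000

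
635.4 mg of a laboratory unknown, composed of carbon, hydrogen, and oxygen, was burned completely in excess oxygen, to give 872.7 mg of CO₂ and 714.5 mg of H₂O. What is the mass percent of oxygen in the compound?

49.93%

mol C = 0.8727 g CO₂ ÷ 44.009 g/mol = 0.019830 mol
mol H = 2 × 0.7145 g H₂O ÷ 18.015 g/mol = 0.079323 mol
mass O = 0.6354 − (0.23818 + 0.079957) = 0.31726 g → mol O = 0.31726 ÷ 15.999 = 0.019830 mol
mass % O = 0.31726 g ÷ 0.6354 g × 100%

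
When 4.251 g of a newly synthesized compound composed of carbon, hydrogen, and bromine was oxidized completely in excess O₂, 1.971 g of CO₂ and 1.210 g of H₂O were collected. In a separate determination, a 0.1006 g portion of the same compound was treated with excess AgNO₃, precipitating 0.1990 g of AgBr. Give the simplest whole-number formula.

CH3Br

mol C = 1.971 g CO₂ ÷ 44.009 g/mol = 0.044786 mol
mol H = 2 × 1.210 g H₂O ÷ 18.015 g/mol = 0.13433 mol
From the AgBr data: mol Br per gram of compound = (0.1990 ÷ 187.772) ÷ 0.1006 = 0.010535 mol/g, so in the 4.251 g combustion sample mol Br = 0.044783 mol
Divide by the smallest (0.044783 mol): C 1.000, H 3.000, Br 1.000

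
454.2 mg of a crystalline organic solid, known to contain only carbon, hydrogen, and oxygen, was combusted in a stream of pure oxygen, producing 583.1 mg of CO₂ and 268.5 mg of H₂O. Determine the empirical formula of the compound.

C4H9O5

mol C = 0.5831 g CO₂ ÷ 44.009 g/mol = 0.013250 mol
mol H = 2 × 0.2685 g H₂O ÷ 18.015 g/mol = 0.029808 mol
mass O = 0.4542 − (0.15914 + 0.030047) = 0.26501 g → mol O = 0.26501 ÷ 15.999 = 0.016564 mol
Divide by the smallest (0.013250 mol): C 1.000, H 2.250, O 1.250
Multiplying each by 4 gives whole numbers: C 4.00, H 9.00, O 5.00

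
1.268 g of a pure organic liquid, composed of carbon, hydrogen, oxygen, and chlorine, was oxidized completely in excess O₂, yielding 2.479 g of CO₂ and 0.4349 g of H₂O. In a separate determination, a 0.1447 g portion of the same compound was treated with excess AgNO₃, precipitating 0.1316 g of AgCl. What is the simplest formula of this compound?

mol C = 2.479 g CO₂ ÷ 44.009 g/mol = 0.056329 mol
mol H = 2 × 0.4349 g H₂O ÷ 18.015 g/mol = 0.048282 mol
From the AgCl data: mol Cl per gram of compound = (0.1316 ÷ 143.318) ÷ 0.1447 = 0.0063458 mol/g, so in the 1.268 g combustion sample mol Cl = 0.0080465 mol
mass O = 1.268 − (0.67657 + 0.048668 + 0.28525) = 0.25751 g → mol O = 0.25751 ÷ 15.999 = 0.016095 mol
Divide by the smallest (0.0080465 mol): C 7.001, H 6.000, Cl 1.000, O 2.000

C7H6ClO2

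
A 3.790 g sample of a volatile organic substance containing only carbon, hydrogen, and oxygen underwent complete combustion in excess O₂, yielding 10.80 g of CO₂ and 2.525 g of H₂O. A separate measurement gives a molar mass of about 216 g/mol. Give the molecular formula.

mol C = 10.80 g CO₂ ÷ 44.009 g/mol = 0.24540 mol
mol H = 2 × 2.525 g H₂O ÷ 18.015 g/mol = 0.28032 mol
mass O = 3.790 − (2.9476 + 0.28256) = 0.55988 g → mol O = 0.55988 ÷ 15.999 = 0.034995 mol
Divide by the smallest (0.034995 mol): C 7.013, H 8.010, O 1.000
Empirical formula: C7H8O
Empirical-formula mass = 108.14 g/mol; 216 ÷ 108.14 ≈ 2, so the molecular formula is C14H16O2.

C14H16O2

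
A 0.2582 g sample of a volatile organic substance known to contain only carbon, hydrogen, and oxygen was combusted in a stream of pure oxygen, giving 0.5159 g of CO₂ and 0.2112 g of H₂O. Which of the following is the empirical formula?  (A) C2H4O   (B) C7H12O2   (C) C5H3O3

(A) C2H4O

mol C = 0.5159 g CO₂ ÷ 44.009 g/mol = 0.011723 mol
mol H = 2 × 0.2112 g H₂O ÷ 18.015 g/mol = 0.023447 mol
mass O = 0.2582 − (0.14080 + 0.023635) = 0.093765 g → mol O = 0.093765 ÷ 15.999 = 0.0058607 mol
Divide by the smallest (0.0058607 mol): C 2.000, H 4.001, O 1.000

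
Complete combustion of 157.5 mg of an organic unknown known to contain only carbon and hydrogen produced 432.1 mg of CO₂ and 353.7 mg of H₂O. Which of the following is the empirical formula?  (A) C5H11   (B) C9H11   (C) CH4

(C) CH4

mol C = 0.4321 g CO₂ ÷ 44.009 g/mol = 0.0098184 mol
mol H = 2 × 0.3537 g H₂O ÷ 18.015 g/mol = 0.039267 mol
Divide by the smallest (0.0098184 mol): C 1.000, H 3.999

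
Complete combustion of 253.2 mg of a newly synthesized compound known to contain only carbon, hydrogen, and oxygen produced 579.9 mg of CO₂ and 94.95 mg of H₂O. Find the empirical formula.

mol C = 0.5799 g CO₂ ÷ 44.009 g/mol = 0.013177 mol
mol H = 2 × 0.09495 g H₂O ÷ 18.015 g/mol = 0.010541 mol
mass O = 0.2532 − (0.15827 + 0.010626) = 0.084307 g → mol O = 0.084307 ÷ 15.999 = 0.0052695 mol
Divide by the smallest (0.0052695 mol): C 2.501, H 2.000, O 1.000
Multiplying each by 2 gives whole numbers: C 5.00, H 4.00, O 2.00

C5H4O2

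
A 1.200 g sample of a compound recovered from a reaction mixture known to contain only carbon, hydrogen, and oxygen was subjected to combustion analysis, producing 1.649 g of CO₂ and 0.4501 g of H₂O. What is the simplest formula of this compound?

mol C = 1.649 g CO₂ ÷ 44.009 g/mol = 0.037470 mol
mol H = 2 × 0.4501 g H₂O ÷ 18.015 g/mol = 0.049969 mol
mass O = 1.200 − (0.45005 + 0.050369) = 0.69958 g → mol O = 0.69958 ÷ 15.999 = 0.043727 mol
Divide by the smallest (0.037470 mol): C 1.000, H 1.334, O 1.167
Multiplying each by 6 gives whole numbers: C 6.00, H 8.00, O 7.00

C6H8O7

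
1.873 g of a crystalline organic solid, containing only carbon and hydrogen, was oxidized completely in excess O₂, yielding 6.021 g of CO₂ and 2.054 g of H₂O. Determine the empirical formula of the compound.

mol C = 6.021 g CO₂ ÷ 44.009 g/mol = 0.13681 mol
mol H = 2 × 2.054 g H₂O ÷ 18.015 g/mol = 0.22803 mol
Divide by the smallest (0.13681 mol): C 1.000, H 1.667
Multiplying each by 3 gives whole numbers: C 3.00, H 5.00

C3H5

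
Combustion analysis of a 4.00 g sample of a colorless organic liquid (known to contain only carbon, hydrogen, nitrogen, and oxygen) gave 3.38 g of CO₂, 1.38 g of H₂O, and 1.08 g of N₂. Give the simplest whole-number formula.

mol C = 3.38 g CO₂ ÷ 44.009 g/mol = 0.07680 mol
mol H = 2 × 1.38 g H₂O ÷ 18.015 g/mol = 0.1532 mol
mol N = 2 × 1.08 g N₂ ÷ 28.014 g/mol = 0.07710 mol
mass O = 4.00 − (0.9225 + 0.1544 + 1.080) = 1.843 g → mol O = 1.843 ÷ 15.999 = 0.1152 mol
Divide by the smallest (0.07680 mol): C 1.000, H 1.995, N 1.004, O 1.500
Multiplying each by 2 gives whole numbers: C 2.00, H 3.99, N 2.01, O 3.00

C2H4N2O3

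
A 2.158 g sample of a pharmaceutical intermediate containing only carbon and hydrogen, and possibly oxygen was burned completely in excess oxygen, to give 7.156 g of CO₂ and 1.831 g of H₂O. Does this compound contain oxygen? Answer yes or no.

no

mol C = 7.156 g CO₂ ÷ 44.009 g/mol = 0.16260 mol
mol H = 2 × 1.831 g H₂O ÷ 18.015 g/mol = 0.20328 mol
C and H together account for 2.1579 g — essentially the entire 2.158 g sample — so the compound contains no oxygen.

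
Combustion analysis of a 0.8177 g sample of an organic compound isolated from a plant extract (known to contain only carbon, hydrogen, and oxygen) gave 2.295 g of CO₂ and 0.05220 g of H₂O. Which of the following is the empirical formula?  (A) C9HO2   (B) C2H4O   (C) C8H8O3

(A) C9HO2

mol C = 2.295 g CO₂ ÷ 44.009 g/mol = 0.052148 mol
mol H = 2 × 0.05220 g H₂O ÷ 18.015 g/mol = 0.0057952 mol
mass O = 0.8177 − (0.62635 + 0.0058415) = 0.18550 g → mol O = 0.18550 ÷ 15.999 = 0.011595 mol
Divide by the smallest (0.0057952 mol): C 8.999, H 1.000, O 2.001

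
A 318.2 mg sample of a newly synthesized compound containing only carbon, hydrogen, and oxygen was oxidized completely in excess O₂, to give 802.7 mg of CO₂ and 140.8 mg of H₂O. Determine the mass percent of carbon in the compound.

mol C = 0.8027 g CO₂ ÷ 44.009 g/mol = 0.018239 mol
mol H = 2 × 0.1408 g H₂O ÷ 18.015 g/mol = 0.015631 mol
mass O = 0.3182 − (0.21907 + 0.015756) = 0.083369 g → mol O = 0.083369 ÷ 15.999 = 0.0052109 mol
mass % C = 0.21907 g ÷ 0.3182 g × 100%

68.85%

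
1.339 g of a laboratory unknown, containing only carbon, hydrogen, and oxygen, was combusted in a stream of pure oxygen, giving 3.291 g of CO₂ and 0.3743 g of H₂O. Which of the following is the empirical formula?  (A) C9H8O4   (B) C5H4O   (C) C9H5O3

(C) C9H5O3

mol C = 3.291 g CO₂ ÷ 44.009 g/mol = 0.074780 mol
mol H = 2 × 0.3743 g H₂O ÷ 18.015 g/mol = 0.041554 mol
mass O = 1.339 − (0.89818 + 0.041887) = 0.39893 g → mol O = 0.39893 ÷ 15.999 = 0.024935 mol
Divide by the smallest (0.024935 mol): C 2.999, H 1.667, O 1.000
Multiplying each by 3 gives whole numbers: C 9.00, H 5.00, O 3.00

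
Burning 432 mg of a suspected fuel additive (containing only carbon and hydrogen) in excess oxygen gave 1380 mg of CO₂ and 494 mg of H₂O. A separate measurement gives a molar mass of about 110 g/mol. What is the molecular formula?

mol C = 1.38 g CO₂ ÷ 44.009 g/mol = 0.03136 mol
mol H = 2 × 0.494 g H₂O ÷ 18.015 g/mol = 0.05484 mol
Divide by the smallest (0.03136 mol): C 1.000, H 1.749
Multiplying each by 4 gives whole numbers: C 4.00, H 7.00
Empirical formula: C4H7
Empirical-formula mass = 55.10 g/mol; 110 ÷ 55.10 ≈ 2, so the molecular formula is C8H14.

C8H14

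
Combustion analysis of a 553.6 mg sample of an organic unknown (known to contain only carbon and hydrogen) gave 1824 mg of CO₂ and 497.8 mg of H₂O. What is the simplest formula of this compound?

C3H4

mol C = 1.824 g CO₂ ÷ 44.009 g/mol = 0.041446 mol
mol H = 2 × 0.4978 g H₂O ÷ 18.015 g/mol = 0.055265 mol
Divide by the smallest (0.041446 mol): C 1.000, H 1.333
Multiplying each by 3 gives whole numbers: C 3.00, H 4.00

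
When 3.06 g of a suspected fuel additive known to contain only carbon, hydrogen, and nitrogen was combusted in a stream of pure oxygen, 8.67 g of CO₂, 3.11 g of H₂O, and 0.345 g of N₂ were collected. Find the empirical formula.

mol C = 8.67 g CO₂ ÷ 44.009 g/mol = 0.1970 mol
mol H = 2 × 3.11 g H₂O ÷ 18.015 g/mol = 0.3453 mol
mol N = 2 × 0.345 g N₂ ÷ 28.014 g/mol = 0.02463 mol
Divide by the smallest (0.02463 mol): C 7.998, H 14.018, N 1.000

C8H14N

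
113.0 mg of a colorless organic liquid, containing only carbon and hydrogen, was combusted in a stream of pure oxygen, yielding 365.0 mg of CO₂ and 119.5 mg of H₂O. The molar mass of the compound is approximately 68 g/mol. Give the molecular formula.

C5H8

mol C = 0.3650 g CO₂ ÷ 44.009 g/mol = 0.0082938 mol
mol H = 2 × 0.1195 g H₂O ÷ 18.015 g/mol = 0.013267 mol
Divide by the smallest (0.0082938 mol): C 1.000, H 1.600
Multiplying each by 5 gives whole numbers: C 5.00, H 8.00
Empirical formula: C5H8
Empirical-formula mass = 68.12 g/mol; 68 ÷ 68.12 ≈ 1, so the molecular formula is C5H8.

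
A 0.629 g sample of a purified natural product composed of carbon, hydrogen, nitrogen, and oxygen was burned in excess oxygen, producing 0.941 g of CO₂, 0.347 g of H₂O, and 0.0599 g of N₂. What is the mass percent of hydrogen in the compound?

6.2%

mol C = 0.941 g CO₂ ÷ 44.009 g/mol = 0.02138 mol
mol H = 2 × 0.347 g H₂O ÷ 18.015 g/mol = 0.03852 mol
mol N = 2 × 0.0599 g N₂ ÷ 28.014 g/mol = 0.004276 mol
mass O = 0.629 − (0.2568 + 0.03883 + 0.05990) = 0.2734 g → mol O = 0.2734 ÷ 15.999 = 0.01709 mol
mass % H = 0.03883 g ÷ 0.629 g × 100%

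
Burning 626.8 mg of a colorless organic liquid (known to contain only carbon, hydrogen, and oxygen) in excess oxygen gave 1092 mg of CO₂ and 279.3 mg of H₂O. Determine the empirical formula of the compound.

C4H5O3

mol C = 1.092 g CO₂ ÷ 44.009 g/mol = 0.024813 mol
mol H = 2 × 0.2793 g H₂O ÷ 18.015 g/mol = 0.031007 mol
mass O = 0.6268 − (0.29803 + 0.031256) = 0.29751 g → mol O = 0.29751 ÷ 15.999 = 0.018596 mol
Divide by the smallest (0.018596 mol): C 1.334, H 1.667, O 1.000
Multiplying each by 3 gives whole numbers: C 4.00, H 5.00, O 3.00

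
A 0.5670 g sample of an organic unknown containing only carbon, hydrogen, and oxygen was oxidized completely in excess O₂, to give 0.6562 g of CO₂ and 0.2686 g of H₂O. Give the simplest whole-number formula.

C2H4O3

mol C = 0.6562 g CO₂ ÷ 44.009 g/mol = 0.014911 mol
mol H = 2 × 0.2686 g H₂O ÷ 18.015 g/mol = 0.029820 mol
mass O = 0.5670 − (0.17909 + 0.030058) = 0.35785 g → mol O = 0.35785 ÷ 15.999 = 0.022367 mol
Divide by the smallest (0.014911 mol): C 1.000, H 2.000, O 1.500
Multiplying each by 2 gives whole numbers: C 2.00, H 4.00, O 3.00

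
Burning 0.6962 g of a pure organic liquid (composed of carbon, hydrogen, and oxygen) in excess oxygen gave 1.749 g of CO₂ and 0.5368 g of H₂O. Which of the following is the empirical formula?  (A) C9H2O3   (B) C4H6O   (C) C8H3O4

(B) C4H6O

mol C = 1.749 g CO₂ ÷ 44.009 g/mol = 0.039742 mol
mol H = 2 × 0.5368 g H₂O ÷ 18.015 g/mol = 0.059595 mol
mass O = 0.6962 − (0.47734 + 0.060072) = 0.15879 g → mol O = 0.15879 ÷ 15.999 = 0.0099249 mol
Divide by the smallest (0.0099249 mol): C 4.004, H 6.005, O 1.000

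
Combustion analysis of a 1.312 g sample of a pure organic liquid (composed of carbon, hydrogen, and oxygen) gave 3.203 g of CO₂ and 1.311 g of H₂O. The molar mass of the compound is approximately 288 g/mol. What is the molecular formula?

mol C = 3.203 g CO₂ ÷ 44.009 g/mol = 0.072781 mol
mol H = 2 × 1.311 g H₂O ÷ 18.015 g/mol = 0.14555 mol
mass O = 1.312 − (0.87417 + 0.14671) = 0.29112 g → mol O = 0.29112 ÷ 15.999 = 0.018196 mol
Divide by the smallest (0.018196 mol): C 4.000, H 7.999, O 1.000
Empirical formula: C4H8O
Empirical-formula mass = 72.11 g/mol; 288 ÷ 72.11 ≈ 4, so the molecular formula is C16H32O4.

C16H32O4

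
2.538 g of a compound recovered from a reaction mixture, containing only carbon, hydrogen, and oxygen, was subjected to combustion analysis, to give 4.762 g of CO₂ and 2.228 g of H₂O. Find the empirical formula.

C7H16O4

mol C = 4.762 g CO₂ ÷ 44.009 g/mol = 0.10821 mol
mol H = 2 × 2.228 g H₂O ÷ 18.015 g/mol = 0.24735 mol
mass O = 2.538 − (1.2997 + 0.24933) = 0.98902 g → mol O = 0.98902 ÷ 15.999 = 0.061818 mol
Divide by the smallest (0.061818 mol): C 1.750, H 4.001, O 1.000
Multiplying each by 4 gives whole numbers: C 7.00, H 16.01, O 4.00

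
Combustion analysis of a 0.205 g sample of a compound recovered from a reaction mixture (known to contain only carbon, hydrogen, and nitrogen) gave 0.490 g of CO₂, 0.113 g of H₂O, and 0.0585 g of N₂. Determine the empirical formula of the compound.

mol C = 0.490 g CO₂ ÷ 44.009 g/mol = 0.01113 mol
mol H = 2 × 0.113 g H₂O ÷ 18.015 g/mol = 0.01255 mol
mol N = 2 × 0.0585 g N₂ ÷ 28.014 g/mol = 0.004176 mol
Divide by the smallest (0.004176 mol): C 2.666, H 3.004, N 1.000
Multiplying each by 3 gives whole numbers: C 8.00, H 9.01, N 3.00

C8H9N3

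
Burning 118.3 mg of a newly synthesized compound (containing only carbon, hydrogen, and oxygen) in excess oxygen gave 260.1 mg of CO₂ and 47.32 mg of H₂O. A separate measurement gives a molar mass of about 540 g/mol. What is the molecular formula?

mol C = 0.2601 g CO₂ ÷ 44.009 g/mol = 0.0059102 mol
mol H = 2 × 0.04732 g H₂O ÷ 18.015 g/mol = 0.0052534 mol
mass O = 0.1183 − (0.070987 + 0.0052954) = 0.042018 g → mol O = 0.042018 ÷ 15.999 = 0.0026263 mol
Divide by the smallest (0.0026263 mol): C 2.250, H 2.000, O 1.000
Multiplying each by 4 gives whole numbers: C 9.00, H 8.00, O 4.00
Empirical formula: C9H8O4
Empirical-formula mass = 180.16 g/mol; 540 ÷ 180.16 ≈ 3, so the molecular formula is C27H24O12.

C27H24O12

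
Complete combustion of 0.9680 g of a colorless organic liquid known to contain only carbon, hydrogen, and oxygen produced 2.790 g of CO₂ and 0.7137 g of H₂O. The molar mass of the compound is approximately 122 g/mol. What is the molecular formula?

C8H10O

mol C = 2.790 g CO₂ ÷ 44.009 g/mol = 0.063396 mol
mol H = 2 × 0.7137 g H₂O ÷ 18.015 g/mol = 0.079234 mol
mass O = 0.9680 − (0.76145 + 0.079868) = 0.12668 g → mol O = 0.12668 ÷ 15.999 = 0.0079181 mol
Divide by the smallest (0.0079181 mol): C 8.007, H 10.007, O 1.000
Empirical formula: C8H10O
Empirical-formula mass = 122.17 g/mol; 122 ÷ 122.17 ≈ 1, so the molecular formula is C8H10O.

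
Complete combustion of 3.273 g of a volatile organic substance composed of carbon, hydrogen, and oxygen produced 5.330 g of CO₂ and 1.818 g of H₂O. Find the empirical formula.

C6H10O5

mol C = 5.330 g CO₂ ÷ 44.009 g/mol = 0.12111 mol
mol H = 2 × 1.818 g H₂O ÷ 18.015 g/mol = 0.20183 mol
mass O = 3.273 − (1.4547 + 0.20345) = 1.6149 g → mol O = 1.6149 ÷ 15.999 = 0.10094 mol
Divide by the smallest (0.10094 mol): C 1.200, H 2.000, O 1.000
Multiplying each by 5 gives whole numbers: C 6.00, H 10.00, O 5.00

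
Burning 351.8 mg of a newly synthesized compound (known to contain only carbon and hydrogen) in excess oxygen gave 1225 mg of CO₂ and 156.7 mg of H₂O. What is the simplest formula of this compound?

mol C = 1.225 g CO₂ ÷ 44.009 g/mol = 0.027835 mol
mol H = 2 × 0.1567 g H₂O ÷ 18.015 g/mol = 0.017397 mol
Divide by the smallest (0.017397 mol): C 1.600, H 1.000
Multiplying each by 5 gives whole numbers: C 8.00, H 5.00

C8H5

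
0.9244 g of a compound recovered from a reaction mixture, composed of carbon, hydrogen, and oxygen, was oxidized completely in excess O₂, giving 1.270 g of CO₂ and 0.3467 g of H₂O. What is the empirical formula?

mol C = 1.270 g CO₂ ÷ 44.009 g/mol = 0.028858 mol
mol H = 2 × 0.3467 g H₂O ÷ 18.015 g/mol = 0.038490 mol
mass O = 0.9244 − (0.34661 + 0.038798) = 0.53899 g → mol O = 0.53899 ÷ 15.999 = 0.033689 mol
Divide by the smallest (0.028858 mol): C 1.000, H 1.334, O 1.167
Multiplying each by 6 gives whole numbers: C 6.00, H 8.00, O 7.00

C6H8O7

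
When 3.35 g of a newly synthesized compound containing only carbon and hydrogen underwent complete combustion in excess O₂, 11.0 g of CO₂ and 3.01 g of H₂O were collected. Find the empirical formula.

C3H4

mol C = 11.0 g CO₂ ÷ 44.009 g/mol = 0.2499 mol
mol H = 2 × 3.01 g H₂O ÷ 18.015 g/mol = 0.3342 mol
Divide by the smallest (0.2499 mol): C 1.000, H 1.337
Multiplying each by 3 gives whole numbers: C 3.00, H 4.01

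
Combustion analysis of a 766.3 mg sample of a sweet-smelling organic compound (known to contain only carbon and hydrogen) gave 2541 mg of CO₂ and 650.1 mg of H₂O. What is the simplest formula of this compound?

mol C = 2.541 g CO₂ ÷ 44.009 g/mol = 0.057738 mol
mol H = 2 × 0.6501 g H₂O ÷ 18.015 g/mol = 0.072173 mol
Divide by the smallest (0.057738 mol): C 1.000, H 1.250
Multiplying each by 4 gives whole numbers: C 4.00, H 5.00

C4H5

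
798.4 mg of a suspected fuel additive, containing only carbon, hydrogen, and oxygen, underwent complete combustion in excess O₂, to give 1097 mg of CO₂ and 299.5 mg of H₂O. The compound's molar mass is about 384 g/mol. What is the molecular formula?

C12H16O14

mol C = 1.097 g CO₂ ÷ 44.009 g/mol = 0.024927 mol
mol H = 2 × 0.2995 g H₂O ÷ 18.015 g/mol = 0.033250 mol
mass O = 0.7984 − (0.29939 + 0.033516) = 0.46549 g → mol O = 0.46549 ÷ 15.999 = 0.029095 mol
Divide by the smallest (0.024927 mol): C 1.000, H 1.334, O 1.167
Multiplying each by 6 gives whole numbers: C 6.00, H 8.00, O 7.00
Empirical formula: C6H8O7
Empirical-formula mass = 192.12 g/mol; 384 ÷ 192.12 ≈ 2, so the molecular formula is C12H16O14.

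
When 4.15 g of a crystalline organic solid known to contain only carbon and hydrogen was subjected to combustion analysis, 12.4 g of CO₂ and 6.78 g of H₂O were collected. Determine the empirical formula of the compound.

mol C = 12.4 g CO₂ ÷ 44.009 g/mol = 0.2818 mol
mol H = 2 × 6.78 g H₂O ÷ 18.015 g/mol = 0.7527 mol
Divide by the smallest (0.2818 mol): C 1.000, H 2.671
Multiplying each by 3 gives whole numbers: C 3.00, H 8.01

C3H8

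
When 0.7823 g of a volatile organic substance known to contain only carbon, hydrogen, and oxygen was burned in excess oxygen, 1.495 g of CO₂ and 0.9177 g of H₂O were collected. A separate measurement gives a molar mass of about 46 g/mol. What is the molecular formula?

C2H6O

mol C = 1.495 g CO₂ ÷ 44.009 g/mol = 0.033970 mol
mol H = 2 × 0.9177 g H₂O ÷ 18.015 g/mol = 0.10188 mol
mass O = 0.7823 − (0.40802 + 0.10270) = 0.27159 g → mol O = 0.27159 ÷ 15.999 = 0.016975 mol
Divide by the smallest (0.016975 mol): C 2.001, H 6.002, O 1.000
Empirical formula: C2H6O
Empirical-formula mass = 46.07 g/mol; 46 ÷ 46.07 ≈ 1, so the molecular formula is C2H6O.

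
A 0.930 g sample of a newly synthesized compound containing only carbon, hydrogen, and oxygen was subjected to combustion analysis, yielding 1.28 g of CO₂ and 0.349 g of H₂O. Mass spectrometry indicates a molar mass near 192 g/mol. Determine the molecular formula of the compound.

C6H8O7

mol C = 1.28 g CO₂ ÷ 44.009 g/mol = 0.02908 mol
mol H = 2 × 0.349 g H₂O ÷ 18.015 g/mol = 0.03875 mol
mass O = 0.930 − (0.3493 + 0.03906) = 0.5416 g → mol O = 0.5416 ÷ 15.999 = 0.03385 mol
Divide by the smallest (0.02908 mol): C 1.000, H 1.332, O 1.164
Multiplying each by 6 gives whole numbers: C 6.00, H 7.99, O 6.98
Empirical formula: C6H8O7
Empirical-formula mass = 192.12 g/mol; 192 ÷ 192.12 ≈ 1, so the molecular formula is C6H8O7.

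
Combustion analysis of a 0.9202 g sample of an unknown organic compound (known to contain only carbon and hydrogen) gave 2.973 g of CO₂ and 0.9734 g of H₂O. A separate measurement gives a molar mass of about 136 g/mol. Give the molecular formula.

C10H16

mol C = 2.973 g CO₂ ÷ 44.009 g/mol = 0.067554 mol
mol H = 2 × 0.9734 g H₂O ÷ 18.015 g/mol = 0.10807 mol
Divide by the smallest (0.067554 mol): C 1.000, H 1.600
Multiplying each by 5 gives whole numbers: C 5.00, H 8.00
Empirical formula: C5H8
Empirical-formula mass = 68.12 g/mol; 136 ÷ 68.12 ≈ 2, so the molecular formula is C10H16.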